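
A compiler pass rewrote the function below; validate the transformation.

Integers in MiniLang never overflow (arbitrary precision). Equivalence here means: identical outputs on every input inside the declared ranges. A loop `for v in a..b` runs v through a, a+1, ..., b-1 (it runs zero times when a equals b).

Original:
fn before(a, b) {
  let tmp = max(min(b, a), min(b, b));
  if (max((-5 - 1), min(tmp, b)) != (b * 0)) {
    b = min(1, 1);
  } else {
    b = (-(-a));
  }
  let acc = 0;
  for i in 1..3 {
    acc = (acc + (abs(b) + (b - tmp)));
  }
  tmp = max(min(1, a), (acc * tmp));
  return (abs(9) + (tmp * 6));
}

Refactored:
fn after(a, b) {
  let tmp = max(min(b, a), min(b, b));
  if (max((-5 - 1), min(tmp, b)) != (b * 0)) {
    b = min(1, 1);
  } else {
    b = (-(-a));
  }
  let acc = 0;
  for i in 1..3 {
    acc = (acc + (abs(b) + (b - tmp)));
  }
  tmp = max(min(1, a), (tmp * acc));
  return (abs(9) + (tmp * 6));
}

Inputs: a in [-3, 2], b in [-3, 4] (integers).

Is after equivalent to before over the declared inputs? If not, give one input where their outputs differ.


The two versions differ — the changes include same computation, different form.
Spot check at a=1, b=4 — before: tmp=4, then (max((-5 - 1), min(tmp, b)) != (b * 0)) is true, then b=1, then acc=0, then (i=1), then acc=-2, then (i=2), then acc=-4, then tmp=1, then returns 15. after: tmp=4, then (max((-5 - 1), min(tmp, b)) != (b * 0)) is true, then b=1, then acc=0, then (i=1), then acc=-2, then (i=2), then acc=-4, then tmp=1, then returns 15. Both give 15.
Checked all 48 inputs in the declared domain: the outputs agree on every one.
verdict: equivalent


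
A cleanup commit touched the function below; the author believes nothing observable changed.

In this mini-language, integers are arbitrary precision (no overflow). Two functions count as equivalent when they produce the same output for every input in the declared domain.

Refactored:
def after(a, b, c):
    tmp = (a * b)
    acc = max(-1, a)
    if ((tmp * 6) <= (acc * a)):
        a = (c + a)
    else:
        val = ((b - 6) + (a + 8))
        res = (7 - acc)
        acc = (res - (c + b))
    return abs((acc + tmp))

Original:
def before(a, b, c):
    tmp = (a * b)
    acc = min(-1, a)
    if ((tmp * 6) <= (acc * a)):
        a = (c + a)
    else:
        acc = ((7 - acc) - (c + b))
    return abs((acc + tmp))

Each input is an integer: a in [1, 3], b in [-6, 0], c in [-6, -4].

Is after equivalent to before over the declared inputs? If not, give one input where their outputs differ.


Run the pair on a=1, b=-6, c=-6.
before: tmp=-6, then acc=-1, then ((tmp * 6) <= (acc * a)) is true, then a=-5, then returns 7
after: tmp=-6, then acc=1, then ((tmp * 6) <= (acc * a)) is true, then a=-5, then returns 5
7 != 5, so the rewrite changes behavior.
verdict: not equivalent; witness: a=1, b=-6, c=-6


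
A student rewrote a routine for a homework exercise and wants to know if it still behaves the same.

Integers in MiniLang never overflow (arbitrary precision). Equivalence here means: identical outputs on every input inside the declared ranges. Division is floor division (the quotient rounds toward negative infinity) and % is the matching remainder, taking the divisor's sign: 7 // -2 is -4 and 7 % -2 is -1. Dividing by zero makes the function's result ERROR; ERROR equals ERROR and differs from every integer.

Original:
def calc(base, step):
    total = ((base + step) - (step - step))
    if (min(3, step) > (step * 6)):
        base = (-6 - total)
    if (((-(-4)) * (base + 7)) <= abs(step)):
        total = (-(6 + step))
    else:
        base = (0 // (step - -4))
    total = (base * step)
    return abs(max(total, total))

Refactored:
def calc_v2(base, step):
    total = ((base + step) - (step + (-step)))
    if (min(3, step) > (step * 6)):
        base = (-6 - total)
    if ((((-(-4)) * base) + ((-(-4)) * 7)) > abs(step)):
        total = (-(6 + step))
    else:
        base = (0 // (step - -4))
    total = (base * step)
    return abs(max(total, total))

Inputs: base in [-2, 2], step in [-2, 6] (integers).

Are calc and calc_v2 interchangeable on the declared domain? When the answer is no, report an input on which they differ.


These are not equivalent — on base=-2, step=-2 the outputs split (0 vs 4).
calc: total becomes -4; next (min(3, step) > (step * 6)) evaluates to true; next base becomes -2; next (((-(-4)) * (base + 7)) <= abs(step)) evaluates to false; next base becomes 0; next total becomes 0; next final value 0
calc_v2: total becomes -4; next (min(3, step) > (step * 6)) evaluates to true; next base becomes -2; next ((((-(-4)) * base) + ((-(-4)) * 7)) > abs(step)) evaluates to true; next total becomes -4; next total becomes 4; next final value 4
verdict: not equivalent; witness: base=-2, step=-2


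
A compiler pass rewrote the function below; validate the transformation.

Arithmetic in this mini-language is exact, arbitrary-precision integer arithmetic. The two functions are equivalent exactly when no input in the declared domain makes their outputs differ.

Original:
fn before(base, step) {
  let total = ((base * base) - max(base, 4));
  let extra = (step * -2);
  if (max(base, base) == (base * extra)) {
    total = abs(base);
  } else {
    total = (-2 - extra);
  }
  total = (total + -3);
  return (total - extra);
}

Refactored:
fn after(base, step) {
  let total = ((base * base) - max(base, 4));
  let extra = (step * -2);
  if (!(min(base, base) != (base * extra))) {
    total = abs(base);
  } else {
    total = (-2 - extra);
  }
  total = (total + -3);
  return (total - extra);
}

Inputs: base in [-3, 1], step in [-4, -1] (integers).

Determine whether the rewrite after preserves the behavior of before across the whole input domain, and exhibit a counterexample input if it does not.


Although `max(base, base)` became `min(base, base)`, no input in the stated domain can expose it.
One worked example (base=-1, step=-2) — before: total = -3; extra = 4; (max(base, base) == (base * extra)) -> false; total = -6; total = -9; return -13; after: total = -3; extra = 4; (!(min(base, base) != (base * extra))) -> false; total = -6; total = -9; return -13; agreement on -13.
Sweeping the whole domain (20 inputs) finds no disagreement.
verdict: equivalent


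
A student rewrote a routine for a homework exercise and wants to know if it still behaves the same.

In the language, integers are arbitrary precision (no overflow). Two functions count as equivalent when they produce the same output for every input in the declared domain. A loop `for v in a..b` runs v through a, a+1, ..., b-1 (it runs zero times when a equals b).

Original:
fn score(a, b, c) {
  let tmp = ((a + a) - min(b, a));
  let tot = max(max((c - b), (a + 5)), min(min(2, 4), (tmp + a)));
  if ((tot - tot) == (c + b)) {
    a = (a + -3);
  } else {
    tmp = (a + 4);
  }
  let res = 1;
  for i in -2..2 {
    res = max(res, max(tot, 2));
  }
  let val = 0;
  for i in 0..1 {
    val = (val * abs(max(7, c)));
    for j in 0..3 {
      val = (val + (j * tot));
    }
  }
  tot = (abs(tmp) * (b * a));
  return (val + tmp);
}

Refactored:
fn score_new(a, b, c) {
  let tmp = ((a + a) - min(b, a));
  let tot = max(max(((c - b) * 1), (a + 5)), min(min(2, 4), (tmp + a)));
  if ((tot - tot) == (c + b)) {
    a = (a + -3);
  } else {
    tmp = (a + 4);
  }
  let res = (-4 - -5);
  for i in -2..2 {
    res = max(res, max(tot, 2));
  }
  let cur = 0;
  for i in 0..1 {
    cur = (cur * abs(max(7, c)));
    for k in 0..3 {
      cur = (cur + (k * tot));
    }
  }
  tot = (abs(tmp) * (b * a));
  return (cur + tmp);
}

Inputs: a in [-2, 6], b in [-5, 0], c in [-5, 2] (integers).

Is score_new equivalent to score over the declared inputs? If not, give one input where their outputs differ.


Equivalent — the differences include arithmetic usage differs, and local variable names differ, and constant usage differs, yet no declared input distinguishes the two.
Spot check at a=3, b=-5, c=0 — score: tmp becomes 11; next tot becomes 8; next ((tot - tot) == (c + b)) evaluates to false; next tmp becomes 7; next res becomes 1; next at i=-2:; next res becomes 8; next at i=-1:; next res becomes 8; next at i=0:; next res becomes 8; next at i=1:; next res becomes 8; next val becomes 0; next at i=0:; next val becomes 0; next at j=0:; next val becomes 0; next at j=1:; next val becomes 8; next at j=2:; next val becomes 24; next tot becomes -105; next final value 31. score_new: tmp becomes 11; next tot becomes 8; next ((tot - tot) == (c + b)) evaluates to false; next tmp becomes 7; next res becomes 1; next at i=-2:; next res becomes 8; next at i=-1:; next res becomes 8; next at i=0:; next res becomes 8; next at i=1:; next res becomes 8; next cur becomes 0; next at i=0:; next cur becomes 0; next at k=0:; next cur becomes 0; next at k=1:; next cur becomes 8; next at k=2:; next cur becomes 24; next tot becomes -105; next final value 31. Both give 31.
Every one of the 432 inputs gives matching results.
verdict: equivalent


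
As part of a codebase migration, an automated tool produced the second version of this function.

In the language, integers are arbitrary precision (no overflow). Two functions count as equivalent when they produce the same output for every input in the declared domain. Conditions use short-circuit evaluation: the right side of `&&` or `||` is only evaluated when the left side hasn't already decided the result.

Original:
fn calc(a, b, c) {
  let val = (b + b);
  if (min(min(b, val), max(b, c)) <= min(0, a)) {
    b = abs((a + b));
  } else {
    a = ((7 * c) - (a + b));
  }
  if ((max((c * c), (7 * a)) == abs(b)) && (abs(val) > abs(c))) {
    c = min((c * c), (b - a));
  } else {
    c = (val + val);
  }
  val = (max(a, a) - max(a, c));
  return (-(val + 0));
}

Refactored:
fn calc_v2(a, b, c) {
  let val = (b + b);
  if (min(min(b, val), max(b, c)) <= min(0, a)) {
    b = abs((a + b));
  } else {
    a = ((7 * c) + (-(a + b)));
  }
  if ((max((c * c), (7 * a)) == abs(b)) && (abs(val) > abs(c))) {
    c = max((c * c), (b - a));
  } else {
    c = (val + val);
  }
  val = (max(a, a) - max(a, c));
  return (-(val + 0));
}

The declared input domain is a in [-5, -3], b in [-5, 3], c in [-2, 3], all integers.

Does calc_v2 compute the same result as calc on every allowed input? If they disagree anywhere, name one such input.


Take a=-5, b=-4, c=3.
calc: val=-8, then (min(min(b, val), max(b, c)) <= min(0, a)) is true, then b=9, then ((max((c * c), (7 * a)) == abs(b)) && (abs(val) > abs(c))) is true, then c=9, then val=-14, then returns 14
calc_v2: val=-8, then (min(min(b, val), max(b, c)) <= min(0, a)) is true, then b=9, then ((max((c * c), (7 * a)) == abs(b)) && (abs(val) > abs(c))) is true, then c=14, then val=-19, then returns 19
14 != 19, so the rewrite changes behavior.
verdict: not equivalent; witness: a=-5, b=-4, c=3


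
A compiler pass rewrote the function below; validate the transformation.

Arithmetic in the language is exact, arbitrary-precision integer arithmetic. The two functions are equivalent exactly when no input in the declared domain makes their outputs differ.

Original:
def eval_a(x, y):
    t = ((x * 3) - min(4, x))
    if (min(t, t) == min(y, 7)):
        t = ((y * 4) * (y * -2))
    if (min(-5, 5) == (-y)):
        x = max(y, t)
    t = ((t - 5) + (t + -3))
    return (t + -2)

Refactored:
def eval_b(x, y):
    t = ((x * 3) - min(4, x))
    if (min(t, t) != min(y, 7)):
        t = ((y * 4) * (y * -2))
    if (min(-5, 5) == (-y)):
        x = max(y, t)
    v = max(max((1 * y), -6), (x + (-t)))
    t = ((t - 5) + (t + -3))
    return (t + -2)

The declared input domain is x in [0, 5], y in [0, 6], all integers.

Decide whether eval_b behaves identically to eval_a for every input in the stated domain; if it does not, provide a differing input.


Take x=0, y=1.
eval_a: t becomes 0; next (min(t, t) == min(y, 7)) evaluates to false; next (min(-5, 5) == (-y)) evaluates to false; next t becomes -8; next final value -10
eval_b: t becomes 0; next (min(t, t) != min(y, 7)) evaluates to true; next t becomes -8; next (min(-5, 5) == (-y)) evaluates to false; next v becomes 8; next t becomes -24; next final value -26
-10 and -26 differ, so these are not the same function on this domain.
verdict: not equivalent; witness: x=0, y=1


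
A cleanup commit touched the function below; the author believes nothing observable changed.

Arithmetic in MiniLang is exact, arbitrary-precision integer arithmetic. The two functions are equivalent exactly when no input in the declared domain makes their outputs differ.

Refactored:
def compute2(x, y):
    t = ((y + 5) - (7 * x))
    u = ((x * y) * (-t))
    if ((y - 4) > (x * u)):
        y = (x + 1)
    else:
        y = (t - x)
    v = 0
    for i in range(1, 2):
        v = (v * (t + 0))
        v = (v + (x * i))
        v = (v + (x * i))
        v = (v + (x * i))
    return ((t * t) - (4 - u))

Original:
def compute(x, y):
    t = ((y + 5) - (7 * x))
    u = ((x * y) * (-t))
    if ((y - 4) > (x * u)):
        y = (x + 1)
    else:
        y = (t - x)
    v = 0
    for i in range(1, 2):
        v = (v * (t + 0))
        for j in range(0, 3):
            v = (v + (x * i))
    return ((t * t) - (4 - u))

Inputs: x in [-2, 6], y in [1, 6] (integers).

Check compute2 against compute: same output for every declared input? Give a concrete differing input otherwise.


Behavior is preserved: although statement counts differ; also local variable names differ; also loop structure differs; also arithmetic usage differs, the outputs never diverge.
Tracing x=1, y=3: compute: t := 1 | u := -3 | ((y - 4) > (x * u)): true | y := 2 | v := 0 | iter i=1: | v := 0 | iter j=0: | v := 1 | iter j=1: | v := 2 | iter j=2: | v := 3 | result -6 | compute2: t := 1 | u := -3 | ((y - 4) > (x * u)): true | y := 2 | v := 0 | iter i=1: | v := 0 | v := 1 | v := 2 | v := 3 | result -6 — matching result -6.
Across all 54 domain points the two functions coincide.
verdict: equivalent


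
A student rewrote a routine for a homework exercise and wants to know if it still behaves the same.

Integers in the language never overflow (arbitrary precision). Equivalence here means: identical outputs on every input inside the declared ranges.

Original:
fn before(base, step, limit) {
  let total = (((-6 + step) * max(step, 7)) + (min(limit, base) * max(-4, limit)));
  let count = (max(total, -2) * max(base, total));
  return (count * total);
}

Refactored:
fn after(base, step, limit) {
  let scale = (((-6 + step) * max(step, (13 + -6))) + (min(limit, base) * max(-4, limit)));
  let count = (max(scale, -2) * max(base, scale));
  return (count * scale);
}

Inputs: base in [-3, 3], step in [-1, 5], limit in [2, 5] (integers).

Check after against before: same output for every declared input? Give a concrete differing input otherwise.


Although constant usage differs, local variable names differ, arithmetic usage differs, 196/196 inputs agree.
verdict: equivalent


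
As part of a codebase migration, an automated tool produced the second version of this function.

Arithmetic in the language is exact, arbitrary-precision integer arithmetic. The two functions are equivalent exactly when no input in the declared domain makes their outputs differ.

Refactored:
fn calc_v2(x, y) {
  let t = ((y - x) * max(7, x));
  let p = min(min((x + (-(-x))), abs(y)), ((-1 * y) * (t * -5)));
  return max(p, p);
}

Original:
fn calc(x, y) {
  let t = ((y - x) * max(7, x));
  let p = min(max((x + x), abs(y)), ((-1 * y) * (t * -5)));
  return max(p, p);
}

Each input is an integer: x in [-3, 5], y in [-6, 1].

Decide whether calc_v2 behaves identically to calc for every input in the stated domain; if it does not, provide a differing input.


Take x=-3, y=-6.
calc: t=-21, then p=6, then returns 6
calc_v2: t=-21, then p=-6, then returns -6
6 != -6, so the rewrite changes behavior.
verdict: not equivalent; witness: x=-3, y=-6


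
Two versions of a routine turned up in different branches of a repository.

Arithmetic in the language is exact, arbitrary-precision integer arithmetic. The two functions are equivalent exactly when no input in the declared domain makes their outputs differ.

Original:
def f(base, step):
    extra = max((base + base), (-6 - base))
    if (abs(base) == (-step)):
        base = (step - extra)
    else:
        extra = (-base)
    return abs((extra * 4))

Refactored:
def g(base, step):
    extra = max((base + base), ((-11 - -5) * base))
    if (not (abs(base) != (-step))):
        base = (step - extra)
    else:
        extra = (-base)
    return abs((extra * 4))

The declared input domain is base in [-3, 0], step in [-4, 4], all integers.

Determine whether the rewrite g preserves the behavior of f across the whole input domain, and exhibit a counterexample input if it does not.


On input base=-3, step=-3, f returns 12 while g returns 72.
verdict: not equivalent; witness: base=-3, step=-3


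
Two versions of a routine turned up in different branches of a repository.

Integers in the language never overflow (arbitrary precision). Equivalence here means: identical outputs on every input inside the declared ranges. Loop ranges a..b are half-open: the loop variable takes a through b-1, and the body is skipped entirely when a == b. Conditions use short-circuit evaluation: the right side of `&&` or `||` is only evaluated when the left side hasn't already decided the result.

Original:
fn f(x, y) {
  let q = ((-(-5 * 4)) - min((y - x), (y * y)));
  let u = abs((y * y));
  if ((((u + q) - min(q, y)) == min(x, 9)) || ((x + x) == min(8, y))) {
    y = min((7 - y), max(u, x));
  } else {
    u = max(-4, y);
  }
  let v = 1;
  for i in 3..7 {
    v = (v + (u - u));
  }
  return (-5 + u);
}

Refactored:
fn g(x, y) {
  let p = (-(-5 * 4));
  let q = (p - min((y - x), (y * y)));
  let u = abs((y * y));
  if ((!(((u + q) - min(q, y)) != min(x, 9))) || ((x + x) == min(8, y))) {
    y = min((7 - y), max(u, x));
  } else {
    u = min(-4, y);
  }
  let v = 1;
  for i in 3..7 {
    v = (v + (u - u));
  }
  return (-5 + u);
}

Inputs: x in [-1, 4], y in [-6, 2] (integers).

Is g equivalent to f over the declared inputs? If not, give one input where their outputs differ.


There is a counterexample at x=-1, y=-6: -9 on one side, -11 on the other.
f: q=25, then u=36, then ((((u + q) - min(q, y)) == min(x, 9)) || ((x + x) == min(8, y))) is false, then u=-4, then v=1, then (i=3), then v=1, then (i=4), then v=1, then (i=5), then v=1, then (i=6), then v=1, then returns -9
g: p=20, then q=25, then u=36, then ((!(((u + q) - min(q, y)) != min(x, 9))) || ((x + x) == min(8, y))) is false, then u=-6, then v=1, then (i=3), then v=1, then (i=4), then v=1, then (i=5), then v=1, then (i=6), then v=1, then returns -11
verdict: not equivalent; witness: x=-1, y=-6


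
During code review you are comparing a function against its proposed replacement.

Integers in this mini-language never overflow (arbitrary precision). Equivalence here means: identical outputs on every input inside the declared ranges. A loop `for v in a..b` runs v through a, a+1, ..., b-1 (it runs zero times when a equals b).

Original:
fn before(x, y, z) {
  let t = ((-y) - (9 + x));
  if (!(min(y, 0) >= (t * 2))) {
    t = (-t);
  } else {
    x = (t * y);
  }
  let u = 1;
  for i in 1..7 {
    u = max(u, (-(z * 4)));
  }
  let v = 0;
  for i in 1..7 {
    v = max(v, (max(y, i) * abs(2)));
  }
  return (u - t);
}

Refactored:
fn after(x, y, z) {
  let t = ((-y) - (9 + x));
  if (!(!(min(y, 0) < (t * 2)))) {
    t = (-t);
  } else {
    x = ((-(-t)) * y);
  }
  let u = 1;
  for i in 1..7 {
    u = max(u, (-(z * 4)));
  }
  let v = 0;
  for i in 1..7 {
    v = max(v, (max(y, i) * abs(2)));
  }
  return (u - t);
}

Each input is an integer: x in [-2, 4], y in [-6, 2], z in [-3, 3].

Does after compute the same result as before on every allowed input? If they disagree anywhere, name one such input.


Side by side, the visible changes include: comparison usage differs, plus boolean connective usage differs.
As a probe, take x=0, y=2, z=2: before runs t=-11, then (!(min(y, 0) >= (t * 2))) is false, then x=-22, then u=1, then (i=1), then u=1, then (i=2), then u=1, then (i=3), then u=1, then (i=4), then u=1, then (i=5), then u=1, then (i=6), then u=1, then v=0, then (i=1), then v=4, then (i=2), then v=4, then (i=3), then v=6, then (i=4), then v=8, then (i=5), then v=10, then (i=6), then v=12, then returns 12; after runs t=-11, then (!(!(min(y, 0) < (t * 2)))) is false, then x=-22, then u=1, then (i=1), then u=1, then (i=2), then u=1, then (i=3), then u=1, then (i=4), then u=1, then (i=5), then u=1, then (i=6), then u=1, then v=0, then (i=1), then v=4, then (i=2), then v=4, then (i=3), then v=6, then (i=4), then v=8, then (i=5), then v=10, then (i=6), then v=12, then returns 12; both end at 12.
Sweeping the whole domain (441 inputs) finds no disagreement.
verdict: equivalent


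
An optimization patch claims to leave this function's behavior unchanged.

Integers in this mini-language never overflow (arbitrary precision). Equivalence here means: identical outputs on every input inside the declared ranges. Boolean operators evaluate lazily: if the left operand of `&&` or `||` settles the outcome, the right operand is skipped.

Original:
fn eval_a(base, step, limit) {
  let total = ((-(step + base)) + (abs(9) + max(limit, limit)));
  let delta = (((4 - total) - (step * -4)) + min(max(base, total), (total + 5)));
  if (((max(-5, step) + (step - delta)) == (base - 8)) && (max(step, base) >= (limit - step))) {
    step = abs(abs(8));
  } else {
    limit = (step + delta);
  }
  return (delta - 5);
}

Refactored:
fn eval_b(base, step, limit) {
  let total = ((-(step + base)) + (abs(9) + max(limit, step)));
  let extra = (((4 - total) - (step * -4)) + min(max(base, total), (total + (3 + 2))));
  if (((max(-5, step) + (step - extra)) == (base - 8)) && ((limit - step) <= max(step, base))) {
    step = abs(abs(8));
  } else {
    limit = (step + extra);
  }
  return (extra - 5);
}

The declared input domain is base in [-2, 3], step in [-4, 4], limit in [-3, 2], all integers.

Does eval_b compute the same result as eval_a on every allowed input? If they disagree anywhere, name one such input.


Consider the input base=2, step=3, limit=-3.
eval_a: total becomes 1; next delta becomes 17; next (((max(-5, step) + (step - delta)) == (base - 8)) && (max(step, base) >= (limit - step))) evaluates to false; next limit becomes 20; next final value 12
eval_b: total becomes 7; next extra becomes 16; next (((max(-5, step) + (step - extra)) == (base - 8)) && ((limit - step) <= max(step, base))) evaluates to false; next limit becomes 19; next final value 11
12 vs 11 — the two versions disagree here.
verdict: not equivalent; witness: base=2, step=3, limit=-3


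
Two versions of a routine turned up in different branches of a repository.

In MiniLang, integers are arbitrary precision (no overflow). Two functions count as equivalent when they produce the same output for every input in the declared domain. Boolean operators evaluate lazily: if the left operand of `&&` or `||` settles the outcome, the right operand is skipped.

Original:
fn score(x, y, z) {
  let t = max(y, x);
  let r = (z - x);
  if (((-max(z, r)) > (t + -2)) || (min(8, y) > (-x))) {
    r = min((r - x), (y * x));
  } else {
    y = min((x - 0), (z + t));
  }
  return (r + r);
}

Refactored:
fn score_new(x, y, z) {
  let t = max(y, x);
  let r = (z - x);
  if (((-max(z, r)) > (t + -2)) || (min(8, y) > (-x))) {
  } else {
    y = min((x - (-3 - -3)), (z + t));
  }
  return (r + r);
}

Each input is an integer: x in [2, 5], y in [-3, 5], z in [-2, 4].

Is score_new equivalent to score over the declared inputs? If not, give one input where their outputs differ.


These are not equivalent — on x=2, y=-3, z=-2 the outputs split (-12 vs -8).
score: t = 2; r = -4; (((-max(z, r)) > (t + -2)) || (min(8, y) > (-x))) -> true; r = -6; return -12
score_new: t = 2; r = -4; (((-max(z, r)) > (t + -2)) || (min(8, y) > (-x))) -> true; return -8
verdict: not equivalent; witness: x=2, y=-3, z=-2


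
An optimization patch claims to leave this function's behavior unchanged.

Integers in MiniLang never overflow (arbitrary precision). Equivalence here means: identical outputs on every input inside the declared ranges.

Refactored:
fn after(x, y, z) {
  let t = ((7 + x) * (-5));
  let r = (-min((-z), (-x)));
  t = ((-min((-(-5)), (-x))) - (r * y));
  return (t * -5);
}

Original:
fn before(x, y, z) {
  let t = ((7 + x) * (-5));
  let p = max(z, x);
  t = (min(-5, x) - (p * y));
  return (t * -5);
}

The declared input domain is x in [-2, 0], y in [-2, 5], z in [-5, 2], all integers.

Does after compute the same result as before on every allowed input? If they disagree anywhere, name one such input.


Evaluate both at x=-2, y=-2, z=-5.
before: t = -25; p = -2; t = -9; return 45
after: t = -25; r = -2; t = -6; return 30
45 and 30 differ, so these are not the same function on this domain.
verdict: not equivalent; witness: x=-2, y=-2, z=-5


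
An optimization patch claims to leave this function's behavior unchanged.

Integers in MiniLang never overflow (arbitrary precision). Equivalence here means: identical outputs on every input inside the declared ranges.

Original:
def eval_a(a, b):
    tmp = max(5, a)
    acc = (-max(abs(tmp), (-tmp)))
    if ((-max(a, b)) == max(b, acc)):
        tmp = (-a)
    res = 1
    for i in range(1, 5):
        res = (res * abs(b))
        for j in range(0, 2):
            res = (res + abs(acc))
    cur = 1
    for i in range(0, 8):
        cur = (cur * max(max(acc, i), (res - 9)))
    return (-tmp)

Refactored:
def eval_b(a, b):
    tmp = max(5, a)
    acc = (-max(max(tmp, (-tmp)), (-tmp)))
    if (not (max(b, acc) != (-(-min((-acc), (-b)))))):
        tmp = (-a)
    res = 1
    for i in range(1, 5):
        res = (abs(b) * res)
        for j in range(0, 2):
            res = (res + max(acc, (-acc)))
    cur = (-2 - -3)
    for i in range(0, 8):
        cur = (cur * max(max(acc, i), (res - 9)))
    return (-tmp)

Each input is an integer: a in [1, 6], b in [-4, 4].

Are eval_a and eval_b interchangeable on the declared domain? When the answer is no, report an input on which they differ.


a=1, b=-1 yields 1 from eval_a but -5 from eval_b.
verdict: not equivalent; witness: a=1, b=-1


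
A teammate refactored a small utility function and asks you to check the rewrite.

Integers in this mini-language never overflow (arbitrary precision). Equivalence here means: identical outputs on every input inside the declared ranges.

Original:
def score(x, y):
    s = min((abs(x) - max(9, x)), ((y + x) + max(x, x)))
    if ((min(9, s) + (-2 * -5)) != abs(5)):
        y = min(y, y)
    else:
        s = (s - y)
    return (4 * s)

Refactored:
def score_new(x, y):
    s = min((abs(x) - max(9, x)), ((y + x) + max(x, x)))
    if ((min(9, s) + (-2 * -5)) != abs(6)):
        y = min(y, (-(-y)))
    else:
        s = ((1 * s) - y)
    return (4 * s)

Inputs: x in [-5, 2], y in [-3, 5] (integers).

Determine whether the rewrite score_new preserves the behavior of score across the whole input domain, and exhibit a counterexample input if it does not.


Evaluate both at x=-5, y=5.
score: s=-5, then ((min(9, s) + (-2 * -5)) != abs(5)) is false, then s=-10, then returns -40
score_new: s=-5, then ((min(9, s) + (-2 * -5)) != abs(6)) is true, then y=5, then returns -20
-40 and -20 differ, so these are not the same function on this domain.
verdict: not equivalent; witness: x=-5, y=5


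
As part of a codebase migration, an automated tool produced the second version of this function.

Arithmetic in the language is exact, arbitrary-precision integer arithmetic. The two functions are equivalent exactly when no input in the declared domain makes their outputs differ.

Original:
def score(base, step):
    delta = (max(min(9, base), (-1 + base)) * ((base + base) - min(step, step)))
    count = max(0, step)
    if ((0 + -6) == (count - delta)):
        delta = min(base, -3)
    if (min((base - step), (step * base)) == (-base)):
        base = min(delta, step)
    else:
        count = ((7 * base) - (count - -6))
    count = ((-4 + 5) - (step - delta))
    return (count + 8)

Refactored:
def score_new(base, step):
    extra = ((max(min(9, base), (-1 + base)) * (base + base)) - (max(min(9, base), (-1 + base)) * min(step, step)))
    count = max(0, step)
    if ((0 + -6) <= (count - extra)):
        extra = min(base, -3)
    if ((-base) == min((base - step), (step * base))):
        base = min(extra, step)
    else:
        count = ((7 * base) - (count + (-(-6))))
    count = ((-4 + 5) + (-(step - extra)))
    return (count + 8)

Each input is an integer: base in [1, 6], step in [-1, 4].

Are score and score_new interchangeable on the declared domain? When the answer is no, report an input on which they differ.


There is a counterexample at base=1, step=-1: 13 on one side, 7 on the other.
score: delta := 3 | count := 0 | ((0 + -6) == (count - delta)): false | (min((base - step), (step * base)) == (-base)): true | base := -1 | count := 5 | result 13
score_new: extra := 3 | count := 0 | ((0 + -6) <= (count - extra)): true | extra := -3 | ((-base) == min((base - step), (step * base))): true | base := -3 | count := -1 | result 7
verdict: not equivalent; witness: base=1, step=-1


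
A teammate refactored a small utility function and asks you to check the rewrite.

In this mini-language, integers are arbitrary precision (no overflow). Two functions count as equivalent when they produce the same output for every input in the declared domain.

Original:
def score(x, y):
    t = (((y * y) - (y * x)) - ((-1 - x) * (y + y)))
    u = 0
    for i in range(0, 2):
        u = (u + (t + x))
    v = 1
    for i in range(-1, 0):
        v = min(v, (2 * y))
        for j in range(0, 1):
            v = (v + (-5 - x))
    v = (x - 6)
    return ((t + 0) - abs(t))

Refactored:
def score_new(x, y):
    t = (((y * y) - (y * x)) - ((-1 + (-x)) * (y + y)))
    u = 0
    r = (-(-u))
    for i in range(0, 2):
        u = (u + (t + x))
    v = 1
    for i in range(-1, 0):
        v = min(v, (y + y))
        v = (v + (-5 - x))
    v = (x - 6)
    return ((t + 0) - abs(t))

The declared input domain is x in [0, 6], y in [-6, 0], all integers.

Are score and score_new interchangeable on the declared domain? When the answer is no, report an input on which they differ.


This is a faithful refactor — local variable names differ; also loop structure differs; also constant usage differs; also arithmetic usage differs, but the computed results match everywhere.
One worked example (x=6, y=-2) — score: t := -12 | u := 0 | iter i=0: | u := -6 | iter i=1: | u := -12 | v := 1 | iter i=-1: | v := -4 | iter j=0: | v := -15 | v := 0 | result -24; score_new: t := -12 | u := 0 | r := 0 | iter i=0: | u := -6 | iter i=1: | u := -12 | v := 1 | iter i=-1: | v := -4 | v := -15 | v := 0 | result -24; agreement on -24.
Checked all 49 inputs in the declared domain: the outputs agree on every one.
verdict: equivalent


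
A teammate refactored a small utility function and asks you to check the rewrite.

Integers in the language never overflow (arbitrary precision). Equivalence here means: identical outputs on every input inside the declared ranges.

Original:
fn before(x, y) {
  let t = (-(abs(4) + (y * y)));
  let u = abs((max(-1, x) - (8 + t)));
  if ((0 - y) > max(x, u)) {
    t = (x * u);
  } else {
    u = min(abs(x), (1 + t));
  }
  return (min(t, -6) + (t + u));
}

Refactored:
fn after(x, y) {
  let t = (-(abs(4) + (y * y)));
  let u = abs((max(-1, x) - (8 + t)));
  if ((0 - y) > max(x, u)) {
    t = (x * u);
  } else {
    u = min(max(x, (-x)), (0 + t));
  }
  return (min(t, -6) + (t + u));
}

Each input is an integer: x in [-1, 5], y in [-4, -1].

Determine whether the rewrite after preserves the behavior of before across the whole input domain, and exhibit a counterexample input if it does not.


At x=-1, y=-4: before gives -59, after gives -60.
verdict: not equivalent; witness: x=-1, y=-4


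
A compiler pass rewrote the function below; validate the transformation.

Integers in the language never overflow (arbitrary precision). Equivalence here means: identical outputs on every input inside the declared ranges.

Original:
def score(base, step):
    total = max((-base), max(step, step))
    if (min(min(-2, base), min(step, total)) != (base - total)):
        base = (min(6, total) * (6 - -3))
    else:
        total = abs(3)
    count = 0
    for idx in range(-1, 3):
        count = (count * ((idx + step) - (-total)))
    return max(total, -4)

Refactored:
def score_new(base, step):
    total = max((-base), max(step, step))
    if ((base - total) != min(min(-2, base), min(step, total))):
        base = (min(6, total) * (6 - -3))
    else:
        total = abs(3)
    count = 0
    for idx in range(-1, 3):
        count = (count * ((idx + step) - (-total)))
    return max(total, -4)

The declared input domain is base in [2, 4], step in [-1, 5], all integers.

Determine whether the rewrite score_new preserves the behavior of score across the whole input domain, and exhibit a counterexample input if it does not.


Although same computation, different form, 21/21 inputs agree.
verdict: equivalent


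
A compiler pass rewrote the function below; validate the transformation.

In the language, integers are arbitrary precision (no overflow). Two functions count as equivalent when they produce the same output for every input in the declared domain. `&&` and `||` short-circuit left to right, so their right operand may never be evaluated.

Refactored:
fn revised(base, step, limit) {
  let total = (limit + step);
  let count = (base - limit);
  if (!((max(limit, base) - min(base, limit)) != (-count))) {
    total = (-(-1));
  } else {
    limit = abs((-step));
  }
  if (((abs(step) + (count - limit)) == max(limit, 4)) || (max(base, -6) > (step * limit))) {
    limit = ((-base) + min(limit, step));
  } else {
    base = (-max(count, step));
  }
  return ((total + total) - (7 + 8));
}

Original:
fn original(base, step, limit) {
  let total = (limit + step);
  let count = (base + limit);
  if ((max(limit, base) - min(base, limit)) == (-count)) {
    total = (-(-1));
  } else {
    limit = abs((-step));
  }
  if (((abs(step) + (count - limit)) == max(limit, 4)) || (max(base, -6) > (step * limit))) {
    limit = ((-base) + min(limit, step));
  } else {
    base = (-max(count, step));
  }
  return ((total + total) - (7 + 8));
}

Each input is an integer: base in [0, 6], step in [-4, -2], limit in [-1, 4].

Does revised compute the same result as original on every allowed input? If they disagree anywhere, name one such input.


Evaluate both at base=0, step=-4, limit=-1.
original: total := -5 | count := -1 | ((max(limit, base) - min(base, limit)) == (-count)): true | total := 1 | (((abs(step) + (count - limit)) == max(limit, 4)) || (max(base, -6) > (step * limit))): true | limit := -4 | result -13
revised: total := -5 | count := 1 | (!((max(limit, base) - min(base, limit)) != (-count))): false | limit := 4 | (((abs(step) + (count - limit)) == max(limit, 4)) || (max(base, -6) > (step * limit))): true | limit := -4 | result -25
-13 vs -25 — the two versions disagree here.
verdict: not equivalent; witness: base=0, step=-4, limit=-1


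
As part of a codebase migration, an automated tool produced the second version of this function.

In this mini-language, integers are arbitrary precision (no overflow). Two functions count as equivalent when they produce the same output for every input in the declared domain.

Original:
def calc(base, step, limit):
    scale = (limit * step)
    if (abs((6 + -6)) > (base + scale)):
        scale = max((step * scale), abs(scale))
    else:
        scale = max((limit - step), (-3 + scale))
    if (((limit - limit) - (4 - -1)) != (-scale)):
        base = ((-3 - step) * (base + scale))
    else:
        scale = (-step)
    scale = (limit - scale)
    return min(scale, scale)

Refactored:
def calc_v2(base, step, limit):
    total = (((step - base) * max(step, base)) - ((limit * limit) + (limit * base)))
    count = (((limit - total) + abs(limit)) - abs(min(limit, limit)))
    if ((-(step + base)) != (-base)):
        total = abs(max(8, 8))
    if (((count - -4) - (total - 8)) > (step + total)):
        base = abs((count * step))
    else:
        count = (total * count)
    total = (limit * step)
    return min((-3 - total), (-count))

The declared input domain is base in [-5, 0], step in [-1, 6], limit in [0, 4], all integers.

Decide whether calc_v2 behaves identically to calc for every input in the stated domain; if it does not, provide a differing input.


Run the pair on base=-5, step=-1, limit=0.
calc: scale becomes 0; next (abs((6 + -6)) > (base + scale)) evaluates to true; next scale becomes 0; next (((limit - limit) - (4 - -1)) != (-scale)) evaluates to true; next base becomes 10; next scale becomes 0; next final value 0
calc_v2: total becomes -4; next count becomes 4; next ((-(step + base)) != (-base)) evaluates to true; next total becomes 8; next (((count - -4) - (total - 8)) > (step + total)) evaluates to true; next base becomes 4; next total becomes 0; next final value -4
0 and -4 differ, so these are not the same function on this domain.
verdict: not equivalent; witness: base=-5, step=-1, limit=0


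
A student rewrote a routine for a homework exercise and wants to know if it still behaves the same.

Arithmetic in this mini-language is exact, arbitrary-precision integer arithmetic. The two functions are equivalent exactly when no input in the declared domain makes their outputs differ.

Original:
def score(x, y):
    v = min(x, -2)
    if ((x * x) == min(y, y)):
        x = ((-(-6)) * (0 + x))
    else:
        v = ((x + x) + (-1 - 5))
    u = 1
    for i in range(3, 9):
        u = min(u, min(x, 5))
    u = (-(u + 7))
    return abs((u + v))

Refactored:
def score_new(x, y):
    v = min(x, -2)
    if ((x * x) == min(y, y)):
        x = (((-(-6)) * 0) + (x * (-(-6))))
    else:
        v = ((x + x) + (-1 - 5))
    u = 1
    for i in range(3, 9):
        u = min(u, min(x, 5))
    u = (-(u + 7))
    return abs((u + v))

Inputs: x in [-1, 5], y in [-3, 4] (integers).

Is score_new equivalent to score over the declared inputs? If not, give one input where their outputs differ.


This is a faithful refactor — arithmetic usage differs, and constant usage differs, but the computed results match everywhere.
Tracing x=-1, y=4: score: v becomes -2; next ((x * x) == min(y, y)) evaluates to false; next v becomes -8; next u becomes 1; next at i=3:; next u becomes -1; next at i=4:; next u becomes -1; next at i=5:; next u becomes -1; next at i=6:; next u becomes -1; next at i=7:; next u becomes -1; next at i=8:; next u becomes -1; next u becomes -6; next final value 14 | score_new: v becomes -2; next ((x * x) == min(y, y)) evaluates to false; next v becomes -8; next u becomes 1; next at i=3:; next u becomes -1; next at i=4:; next u becomes -1; next at i=5:; next u becomes -1; next at i=6:; next u becomes -1; next at i=7:; next u becomes -1; next at i=8:; next u becomes -1; next u becomes -6; next final value 14 — matching result 14.
Checked all 56 inputs in the declared domain: the outputs agree on every one.
verdict: equivalent


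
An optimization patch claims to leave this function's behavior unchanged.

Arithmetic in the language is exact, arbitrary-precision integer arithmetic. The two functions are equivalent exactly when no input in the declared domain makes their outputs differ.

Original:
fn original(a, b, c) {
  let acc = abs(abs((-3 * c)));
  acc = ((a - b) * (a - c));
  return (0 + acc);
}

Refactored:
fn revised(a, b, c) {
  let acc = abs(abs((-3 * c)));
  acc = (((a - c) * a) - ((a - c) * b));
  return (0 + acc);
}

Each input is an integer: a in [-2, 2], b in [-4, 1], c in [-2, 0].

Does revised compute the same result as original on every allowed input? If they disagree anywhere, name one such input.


Although arithmetic usage differs, 90/90 inputs agree.
verdict: equivalent


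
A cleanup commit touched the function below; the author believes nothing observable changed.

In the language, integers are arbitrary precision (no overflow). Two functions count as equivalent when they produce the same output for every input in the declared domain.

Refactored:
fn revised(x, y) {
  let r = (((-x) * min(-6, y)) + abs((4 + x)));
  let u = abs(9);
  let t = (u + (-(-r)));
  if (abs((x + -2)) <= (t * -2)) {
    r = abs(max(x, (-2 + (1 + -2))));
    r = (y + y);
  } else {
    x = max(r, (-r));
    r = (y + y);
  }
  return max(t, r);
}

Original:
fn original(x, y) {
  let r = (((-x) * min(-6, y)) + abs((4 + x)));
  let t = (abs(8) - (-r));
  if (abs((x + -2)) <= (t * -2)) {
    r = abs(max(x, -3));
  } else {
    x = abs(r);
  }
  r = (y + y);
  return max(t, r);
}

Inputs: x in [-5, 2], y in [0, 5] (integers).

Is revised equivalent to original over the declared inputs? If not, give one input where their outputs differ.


Input x=-1, y=0: 5 from original versus 6 from revised.
verdict: not equivalent; witness: x=-1, y=0
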